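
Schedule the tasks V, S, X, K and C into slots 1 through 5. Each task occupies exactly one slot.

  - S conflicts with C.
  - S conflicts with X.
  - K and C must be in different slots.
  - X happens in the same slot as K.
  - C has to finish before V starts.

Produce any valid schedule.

X -> 3; S -> 2; C -> 1; V -> 2; K -> 3

Checking: C(1) before V(2); S(2) != C(1); S(2) != X(3); K(3) != C(1); X = K = 3.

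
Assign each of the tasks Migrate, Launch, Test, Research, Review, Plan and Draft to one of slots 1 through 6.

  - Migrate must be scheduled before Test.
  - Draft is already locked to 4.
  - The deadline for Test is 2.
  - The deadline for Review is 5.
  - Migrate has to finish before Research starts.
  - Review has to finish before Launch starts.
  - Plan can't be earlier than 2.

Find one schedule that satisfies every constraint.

Migrate -> 1, Plan -> 2, Review -> 1, Test -> 2, Draft -> 4, Launch -> 2, Research -> 2

Checking: Migrate(1) before Test(2); Migrate(1) before Research(2); Review(1) before Launch(2); Review=1 in [1,5]; Plan=2 in [2,6]; Draft=4 in [4,4]; Test=2 in [1,2].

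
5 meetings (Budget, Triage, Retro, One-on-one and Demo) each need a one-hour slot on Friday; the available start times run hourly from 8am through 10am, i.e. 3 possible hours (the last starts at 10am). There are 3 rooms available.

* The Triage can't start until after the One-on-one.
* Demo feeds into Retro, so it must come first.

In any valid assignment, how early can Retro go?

Precedence pushes Retro to at least 9am.
Retro at 9am is achievable: Demo=8am, Budget=8am, Triage=9am, One-on-one=8am, Retro=9am.

9am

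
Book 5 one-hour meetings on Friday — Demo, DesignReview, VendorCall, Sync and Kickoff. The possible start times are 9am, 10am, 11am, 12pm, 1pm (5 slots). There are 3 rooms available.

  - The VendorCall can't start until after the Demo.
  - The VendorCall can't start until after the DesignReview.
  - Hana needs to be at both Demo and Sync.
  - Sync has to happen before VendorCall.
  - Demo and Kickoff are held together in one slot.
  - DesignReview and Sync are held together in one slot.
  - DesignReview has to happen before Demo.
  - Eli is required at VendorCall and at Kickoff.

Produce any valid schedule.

Kickoff=10am; Demo=10am; Sync=9am; VendorCall=11am; DesignReview=9am

Checking: Sync(9am) before VendorCall(11am); Demo(10am) before VendorCall(11am); DesignReview(9am) before VendorCall(11am); DesignReview(9am) before Demo(10am); Demo(10am) != Sync(9am); VendorCall(11am) != Kickoff(10am); Demo = Kickoff = 10am; DesignReview = Sync = 9am; max 2 per slot (cap 3).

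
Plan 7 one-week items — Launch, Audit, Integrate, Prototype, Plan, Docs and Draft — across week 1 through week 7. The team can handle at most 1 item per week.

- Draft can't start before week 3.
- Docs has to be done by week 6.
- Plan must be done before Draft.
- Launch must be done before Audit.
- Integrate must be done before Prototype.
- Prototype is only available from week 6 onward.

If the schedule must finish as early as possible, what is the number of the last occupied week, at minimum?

week 7

The precedence chain requires at least 2 distinct weeks.
With at most 1 per week and 7 tasks, at least 7 weeks are needed.
Prototype can't be placed before week 6, so the schedule must run through at least week 6.
7 works (last occupied week: week 7): for example Launch=week 4, Prototype=week 6, Draft=week 3, Docs=week 1, Integrate=week 5, Audit=week 7, Plan=week 2.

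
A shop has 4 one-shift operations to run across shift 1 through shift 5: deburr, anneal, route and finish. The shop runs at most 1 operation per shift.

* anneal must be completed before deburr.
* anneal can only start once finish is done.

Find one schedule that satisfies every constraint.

route in shift 4; deburr in shift 3; finish in shift 1; anneal in shift 2

Checking: finish(shift 1) before anneal(shift 2); anneal(shift 2) before deburr(shift 3); max 1 per shift (cap 1).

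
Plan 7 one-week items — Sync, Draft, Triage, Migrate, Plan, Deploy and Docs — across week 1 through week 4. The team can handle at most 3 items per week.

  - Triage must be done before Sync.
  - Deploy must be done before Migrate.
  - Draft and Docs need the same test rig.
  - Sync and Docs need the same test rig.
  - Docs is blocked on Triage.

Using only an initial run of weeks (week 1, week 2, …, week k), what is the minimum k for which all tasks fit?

The precedence chain requires at least 2 distinct weeks.
With at most 3 per week and 7 tasks, at least 3 weeks are needed.
3 works (last occupied week: week 3): for example Draft -> week 1, Deploy -> week 1, Plan -> week 2, Migrate -> week 2, Triage -> week 1, Sync -> week 2, Docs -> week 3.

3 weeks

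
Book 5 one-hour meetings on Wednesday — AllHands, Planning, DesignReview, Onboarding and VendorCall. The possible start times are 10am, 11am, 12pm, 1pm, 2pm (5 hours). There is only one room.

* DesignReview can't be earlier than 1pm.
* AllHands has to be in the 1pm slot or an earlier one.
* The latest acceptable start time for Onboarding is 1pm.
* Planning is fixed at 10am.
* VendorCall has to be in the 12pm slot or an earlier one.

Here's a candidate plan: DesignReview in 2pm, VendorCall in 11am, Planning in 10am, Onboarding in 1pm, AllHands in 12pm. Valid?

Yes, all constraints hold

There is only one room — holds.
The latest acceptable start time for Onboarding is 1pm — holds.
DesignReview can't be earlier than 1pm — holds.
AllHands has to be in the 1pm slot or an earlier one — holds.
Planning is fixed at 10am — holds.
VendorCall has to be in the 12pm slot or an earlier one — holds.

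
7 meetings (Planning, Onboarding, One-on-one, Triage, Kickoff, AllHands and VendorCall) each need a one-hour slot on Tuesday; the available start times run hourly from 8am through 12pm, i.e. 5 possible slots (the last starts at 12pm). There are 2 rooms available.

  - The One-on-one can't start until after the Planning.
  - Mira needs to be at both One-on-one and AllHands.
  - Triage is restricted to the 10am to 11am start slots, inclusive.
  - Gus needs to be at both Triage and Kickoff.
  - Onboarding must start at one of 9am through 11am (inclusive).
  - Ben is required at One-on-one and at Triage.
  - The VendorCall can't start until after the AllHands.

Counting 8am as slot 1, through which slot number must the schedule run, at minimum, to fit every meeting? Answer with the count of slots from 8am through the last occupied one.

4 slots

The precedence chain requires at least 2 distinct slots.
With at most 2 per slot and 7 meetings, at least 4 slots are needed.
Triage can't be placed before 10am — that is slot 3 counting from 8am — so the schedule must run through at least 3 slots.
4 works (last occupied slot: 11am): for example AllHands in 8am, Kickoff in 11am, VendorCall in 10am, Planning in 8am, One-on-one in 9am, Triage in 10am, Onboarding in 9am.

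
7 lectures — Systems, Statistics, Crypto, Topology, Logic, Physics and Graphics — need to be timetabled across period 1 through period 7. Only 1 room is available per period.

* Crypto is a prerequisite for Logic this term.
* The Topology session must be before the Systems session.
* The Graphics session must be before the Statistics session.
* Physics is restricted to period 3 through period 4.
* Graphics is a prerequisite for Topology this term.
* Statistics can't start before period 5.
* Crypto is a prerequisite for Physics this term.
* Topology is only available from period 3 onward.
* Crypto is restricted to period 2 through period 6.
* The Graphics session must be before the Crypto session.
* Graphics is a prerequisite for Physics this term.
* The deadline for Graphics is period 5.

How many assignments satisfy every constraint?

18

Splitting on Systems: it can be period 5 (4), period 6 (6), period 7 (8). Listing each branch's schedules as (Statistics, Crypto, Topology, Logic, Physics, Graphics) by period number:
Systems=period 5: (6,2,3,7,4,1) (6,2,4,7,3,1) (7,2,3,6,4,1) (7,2,4,6,3,1) — 4.
Systems=period 6: (5,2,3,7,4,1) (5,2,4,7,3,1) (7,2,3,5,4,1) (7,2,4,5,3,1) (7,2,5,3,4,1) (7,2,5,4,3,1) — 6.
Systems=period 7: (5,2,3,6,4,1) (5,2,4,6,3,1) (5,2,6,3,4,1) (5,2,6,4,3,1) (6,2,3,5,4,1) (6,2,4,5,3,1) (6,2,5,3,4,1) (6,2,5,4,3,1) — 8.
Summing: 4 + 6 + 8 = 18.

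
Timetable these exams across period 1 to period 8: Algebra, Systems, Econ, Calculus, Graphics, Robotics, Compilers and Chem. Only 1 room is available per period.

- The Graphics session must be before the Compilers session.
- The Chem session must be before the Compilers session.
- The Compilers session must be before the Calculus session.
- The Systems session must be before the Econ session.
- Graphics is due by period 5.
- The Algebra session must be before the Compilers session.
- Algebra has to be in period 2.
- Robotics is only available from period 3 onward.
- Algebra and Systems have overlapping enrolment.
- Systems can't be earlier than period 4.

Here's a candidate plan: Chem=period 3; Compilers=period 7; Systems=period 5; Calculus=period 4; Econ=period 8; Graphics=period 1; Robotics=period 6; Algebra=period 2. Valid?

The Systems session must be before the Econ session — holds.
The Compilers session must be before the Calculus session — violated.
Only 1 room is available per period — holds.
The Chem session must be before the Compilers session — holds.
The Algebra session must be before the Compilers session — holds.
The Graphics session must be before the Compilers session — holds.
Systems can't be earlier than period 4 — holds.
Algebra has to be in period 2 — holds.
Algebra and Systems have overlapping enrolment — holds.
Graphics is due by period 5 — holds.
Robotics is only available from period 3 onward — holds.

No — it violates: The Compilers session must be before the Calculus session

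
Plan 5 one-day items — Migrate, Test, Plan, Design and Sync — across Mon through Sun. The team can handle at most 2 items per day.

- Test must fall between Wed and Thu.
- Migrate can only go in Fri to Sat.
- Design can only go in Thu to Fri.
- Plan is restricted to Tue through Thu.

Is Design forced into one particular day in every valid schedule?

Design can be Thu (e.g. Plan -> Tue; Sync -> Mon; Design -> Thu; Test -> Wed; Migrate -> Fri) or Fri (e.g. Sync in Mon, Migrate in Fri, Design in Fri, Test in Wed, Plan in Tue).

No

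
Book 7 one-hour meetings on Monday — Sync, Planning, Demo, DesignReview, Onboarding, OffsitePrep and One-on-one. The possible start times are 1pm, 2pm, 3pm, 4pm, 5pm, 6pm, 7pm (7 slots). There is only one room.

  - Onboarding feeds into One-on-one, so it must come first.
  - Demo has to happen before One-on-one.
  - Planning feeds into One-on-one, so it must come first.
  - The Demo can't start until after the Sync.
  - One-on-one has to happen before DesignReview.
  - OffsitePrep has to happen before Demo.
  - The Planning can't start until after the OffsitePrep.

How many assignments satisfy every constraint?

25

Splitting on Sync: it can be 1pm (8), 2pm (8), 3pm (6), 4pm (3). Listing each branch's schedules as (Planning, Demo, DesignReview, Onboarding, OffsitePrep, One-on-one):
Sync=1pm: (3pm,4pm,7pm,5pm,2pm,6pm) (3pm,5pm,7pm,4pm,2pm,6pm) (4pm,3pm,7pm,5pm,2pm,6pm) (4pm,5pm,7pm,2pm,3pm,6pm) (4pm,5pm,7pm,3pm,2pm,6pm) (5pm,3pm,7pm,4pm,2pm,6pm) (5pm,4pm,7pm,2pm,3pm,6pm) (5pm,4pm,7pm,3pm,2pm,6pm) — 8.
Sync=2pm: (3pm,4pm,7pm,5pm,1pm,6pm) (3pm,5pm,7pm,4pm,1pm,6pm) (4pm,3pm,7pm,5pm,1pm,6pm) (4pm,5pm,7pm,1pm,3pm,6pm) (4pm,5pm,7pm,3pm,1pm,6pm) (5pm,3pm,7pm,4pm,1pm,6pm) (5pm,4pm,7pm,1pm,3pm,6pm) (5pm,4pm,7pm,3pm,1pm,6pm) — 8.
Sync=3pm: (2pm,4pm,7pm,5pm,1pm,6pm) (2pm,5pm,7pm,4pm,1pm,6pm) (4pm,5pm,7pm,1pm,2pm,6pm) (4pm,5pm,7pm,2pm,1pm,6pm) (5pm,4pm,7pm,1pm,2pm,6pm) (5pm,4pm,7pm,2pm,1pm,6pm) — 6.
Sync=4pm: (2pm,5pm,7pm,3pm,1pm,6pm) (3pm,5pm,7pm,1pm,2pm,6pm) (3pm,5pm,7pm,2pm,1pm,6pm) — 3.
Summing: 8 + 8 + 6 + 3 = 25.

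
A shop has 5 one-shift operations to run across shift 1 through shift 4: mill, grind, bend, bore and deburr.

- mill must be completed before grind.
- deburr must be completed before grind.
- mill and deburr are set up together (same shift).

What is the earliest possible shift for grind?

Precedence pushes grind to at least shift 2.
grind at shift 2 is achievable: mill=shift 1, bore=shift 1, grind=shift 2, deburr=shift 1, bend=shift 1.

shift 2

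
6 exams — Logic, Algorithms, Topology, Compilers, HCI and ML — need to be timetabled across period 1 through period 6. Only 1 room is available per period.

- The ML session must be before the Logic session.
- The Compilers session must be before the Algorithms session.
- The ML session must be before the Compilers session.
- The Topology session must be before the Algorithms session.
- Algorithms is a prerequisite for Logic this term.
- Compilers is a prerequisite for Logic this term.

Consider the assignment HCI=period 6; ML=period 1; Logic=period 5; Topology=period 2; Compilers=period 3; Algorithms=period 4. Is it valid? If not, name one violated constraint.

Yes, all constraints hold

The ML session must be before the Compilers session — holds.
The ML session must be before the Logic session — holds.
Only 1 room is available per period — holds.
Compilers is a prerequisite for Logic this term — holds.
Algorithms is a prerequisite for Logic this term — holds.
The Compilers session must be before the Algorithms session — holds.
The Topology session must be before the Algorithms session — holds.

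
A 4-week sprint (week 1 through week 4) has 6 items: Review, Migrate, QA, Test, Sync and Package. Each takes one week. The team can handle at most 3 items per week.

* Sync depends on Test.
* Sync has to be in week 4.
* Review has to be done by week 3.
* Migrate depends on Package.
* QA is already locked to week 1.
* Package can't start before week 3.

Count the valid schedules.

9

Splitting on Review: it can be week 1 (3), week 2 (3), week 3 (3). Listing each branch's schedules as (Migrate, QA, Test, Sync, Package) by week number:
Review=week 1: (4,1,1,4,3) (4,1,2,4,3) (4,1,3,4,3) — 3.
Review=week 2: (4,1,1,4,3) (4,1,2,4,3) (4,1,3,4,3) — 3.
Review=week 3: (4,1,1,4,3) (4,1,2,4,3) (4,1,3,4,3) — 3.
Summing: 3 + 3 + 3 = 9.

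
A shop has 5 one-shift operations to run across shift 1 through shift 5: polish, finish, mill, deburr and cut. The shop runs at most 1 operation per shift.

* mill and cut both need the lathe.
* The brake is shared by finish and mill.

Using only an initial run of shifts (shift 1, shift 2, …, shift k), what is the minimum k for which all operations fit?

With at most 1 per shift and 5 operations, at least 5 shifts are needed.
5 works (last occupied shift: shift 5): for example mill in shift 3, polish in shift 1, cut in shift 5, deburr in shift 4, finish in shift 2.

5 shifts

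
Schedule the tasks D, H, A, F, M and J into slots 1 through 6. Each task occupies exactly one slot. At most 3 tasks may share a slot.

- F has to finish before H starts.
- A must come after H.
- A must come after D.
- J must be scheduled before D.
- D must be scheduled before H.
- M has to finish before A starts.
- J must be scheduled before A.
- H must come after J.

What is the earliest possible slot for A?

4

Precedence pushes A to at least 4.
A at 4 is achievable: D -> 2; H -> 3; M -> 1; J -> 1; F -> 1; A -> 4.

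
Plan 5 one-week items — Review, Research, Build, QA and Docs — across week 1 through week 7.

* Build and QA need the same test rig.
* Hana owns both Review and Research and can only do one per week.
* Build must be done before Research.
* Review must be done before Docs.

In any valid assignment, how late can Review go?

Downstream work caps Review at week 6.
Review at week 6 is achievable: QA=week 2; Review=week 6; Build=week 1; Docs=week 7; Research=week 2.

week 6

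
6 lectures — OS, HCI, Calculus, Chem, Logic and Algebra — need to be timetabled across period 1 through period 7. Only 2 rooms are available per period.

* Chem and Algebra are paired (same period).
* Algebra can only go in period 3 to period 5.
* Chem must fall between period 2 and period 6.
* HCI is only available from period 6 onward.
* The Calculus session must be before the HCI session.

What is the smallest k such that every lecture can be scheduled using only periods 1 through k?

6

The precedence chain requires at least 2 distinct periods.
With at most 2 per period and 6 lectures, at least 3 periods are needed.
HCI can't be placed before period 6, so the schedule must run through at least period 6.
6 works (last occupied period: period 6): for example OS -> period 1; HCI -> period 6; Calculus -> period 1; Chem -> period 3; Algebra -> period 3; Logic -> period 2.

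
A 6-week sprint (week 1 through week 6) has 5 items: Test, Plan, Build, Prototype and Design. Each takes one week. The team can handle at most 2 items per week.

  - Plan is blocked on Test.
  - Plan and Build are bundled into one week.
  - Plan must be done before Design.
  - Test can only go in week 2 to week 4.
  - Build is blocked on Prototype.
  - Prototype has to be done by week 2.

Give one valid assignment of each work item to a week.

Prototype=week 1; Build=week 3; Test=week 2; Plan=week 3; Design=week 4

Checking: Prototype(week 1) before Build(week 3); Plan(week 3) before Design(week 4); Test(week 2) before Plan(week 3); Plan = Build = week 3; Test=week 2 in [week 2,week 4]; Prototype=week 1 in [week 1,week 2]; max 2 per week (cap 2).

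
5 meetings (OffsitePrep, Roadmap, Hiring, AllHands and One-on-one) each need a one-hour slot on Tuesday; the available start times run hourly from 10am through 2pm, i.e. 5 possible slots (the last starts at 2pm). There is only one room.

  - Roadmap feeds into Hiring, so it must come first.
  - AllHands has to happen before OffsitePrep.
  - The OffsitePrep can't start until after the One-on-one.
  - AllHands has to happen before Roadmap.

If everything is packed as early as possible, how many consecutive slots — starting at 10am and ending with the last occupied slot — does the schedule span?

5 slots

The precedence chain requires at least 3 distinct slots.
With at most 1 per slot and 5 meetings, at least 5 slots are needed.
5 works (last occupied slot: 2pm): for example AllHands -> 10am; Roadmap -> 1pm; Hiring -> 2pm; OffsitePrep -> 12pm; One-on-one -> 11am.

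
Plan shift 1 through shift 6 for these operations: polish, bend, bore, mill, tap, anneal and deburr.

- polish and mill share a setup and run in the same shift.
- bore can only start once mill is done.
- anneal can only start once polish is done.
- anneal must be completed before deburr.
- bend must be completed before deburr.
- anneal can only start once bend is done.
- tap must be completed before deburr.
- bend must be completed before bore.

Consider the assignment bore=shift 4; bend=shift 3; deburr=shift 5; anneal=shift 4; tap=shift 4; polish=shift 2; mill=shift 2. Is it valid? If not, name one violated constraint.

bend must be completed before deburr — holds.
anneal can only start once bend is done — holds.
anneal must be completed before deburr — holds.
bore can only start once mill is done — holds.
bend must be completed before bore — holds.
polish and mill share a setup and run in the same shift — holds.
tap must be completed before deburr — holds.
anneal can only start once polish is done — holds.

Yes, all constraints hold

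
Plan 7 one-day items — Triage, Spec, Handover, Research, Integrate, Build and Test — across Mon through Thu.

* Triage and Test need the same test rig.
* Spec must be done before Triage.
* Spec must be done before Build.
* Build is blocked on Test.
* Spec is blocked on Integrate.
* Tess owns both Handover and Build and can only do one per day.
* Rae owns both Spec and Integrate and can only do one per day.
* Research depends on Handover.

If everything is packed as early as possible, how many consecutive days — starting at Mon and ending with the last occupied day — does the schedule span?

The precedence chain requires at least 3 distinct days.
3 works (last occupied day: Wed): for example Build in Wed, Test in Mon, Spec in Tue, Handover in Mon, Triage in Wed, Integrate in Mon, Research in Tue.

3 days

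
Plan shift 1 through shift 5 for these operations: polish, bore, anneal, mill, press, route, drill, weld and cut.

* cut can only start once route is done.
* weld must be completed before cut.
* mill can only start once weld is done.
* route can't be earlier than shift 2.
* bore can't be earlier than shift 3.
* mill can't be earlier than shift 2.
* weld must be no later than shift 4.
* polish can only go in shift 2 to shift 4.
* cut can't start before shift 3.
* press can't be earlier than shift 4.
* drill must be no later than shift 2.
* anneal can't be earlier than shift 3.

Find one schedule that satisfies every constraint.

drill in shift 1, cut in shift 3, mill in shift 2, bore in shift 3, route in shift 2, press in shift 4, weld in shift 1, polish in shift 2, anneal in shift 3

Checking: route(shift 2) before cut(shift 3); weld(shift 1) before mill(shift 2); weld(shift 1) before cut(shift 3); route=shift 2 in [shift 2,shift 5]; anneal=shift 3 in [shift 3,shift 5]; bore=shift 3 in [shift 3,shift 5]; press=shift 4 in [shift 4,shift 5]; mill=shift 2 in [shift 2,shift 5]; drill=shift 1 in [shift 1,shift 2]; weld=shift 1 in [shift 1,shift 4]; polish=shift 2 in [shift 2,shift 4]; cut=shift 3 in [shift 3,shift 5].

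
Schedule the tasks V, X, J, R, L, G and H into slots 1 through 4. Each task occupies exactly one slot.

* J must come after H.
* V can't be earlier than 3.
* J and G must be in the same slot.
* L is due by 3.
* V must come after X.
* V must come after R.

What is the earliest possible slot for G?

2

G must be in the same slot as J, which can't be before 2, so G is at least 2.
G at 2 is achievable: V -> 3, X -> 1, J -> 2, L -> 1, H -> 1, R -> 1, G -> 2.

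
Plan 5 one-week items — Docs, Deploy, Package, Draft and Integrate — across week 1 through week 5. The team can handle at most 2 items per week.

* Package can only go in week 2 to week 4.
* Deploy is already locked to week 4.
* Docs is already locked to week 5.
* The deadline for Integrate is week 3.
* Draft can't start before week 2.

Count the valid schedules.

Splitting on Package: it can be week 2 (11), week 3 (11), week 4 (9). Listing each branch's schedules as (Docs, Deploy, Draft, Integrate) by week number:
Package=week 2: (5,4,2,1) (5,4,2,3) (5,4,3,1) (5,4,3,2) (5,4,3,3) (5,4,4,1) (5,4,4,2) (5,4,4,3) (5,4,5,1) (5,4,5,2) (5,4,5,3) — 11.
Package=week 3: (5,4,2,1) (5,4,2,2) (5,4,2,3) (5,4,3,1) (5,4,3,2) (5,4,4,1) (5,4,4,2) (5,4,4,3) (5,4,5,1) (5,4,5,2) (5,4,5,3) — 11.
Package=week 4: (5,4,2,1) (5,4,2,2) (5,4,2,3) (5,4,3,1) (5,4,3,2) (5,4,3,3) (5,4,5,1) (5,4,5,2) (5,4,5,3) — 9.
Summing: 11 + 11 + 9 = 31.

31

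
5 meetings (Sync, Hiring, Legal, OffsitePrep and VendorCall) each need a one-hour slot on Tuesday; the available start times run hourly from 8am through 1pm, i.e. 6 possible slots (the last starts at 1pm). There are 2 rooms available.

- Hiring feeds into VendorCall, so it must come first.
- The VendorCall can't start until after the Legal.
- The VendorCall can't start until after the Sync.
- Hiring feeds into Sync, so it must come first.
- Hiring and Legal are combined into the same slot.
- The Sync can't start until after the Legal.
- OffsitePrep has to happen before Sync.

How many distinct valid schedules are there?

30

Splitting on Sync: it can be 10am (6), 11am (12), 12pm (12). Listing each branch's schedules as (Hiring, Legal, OffsitePrep, VendorCall):
Sync=10am: (8am,8am,9am,11am) (8am,8am,9am,12pm) (8am,8am,9am,1pm) (9am,9am,8am,11am) (9am,9am,8am,12pm) (9am,9am,8am,1pm) — 6.
Sync=11am: (8am,8am,9am,12pm) (8am,8am,9am,1pm) (8am,8am,10am,12pm) (8am,8am,10am,1pm) (9am,9am,8am,12pm) (9am,9am,8am,1pm) (9am,9am,10am,12pm) (9am,9am,10am,1pm) (10am,10am,8am,12pm) (10am,10am,8am,1pm) (10am,10am,9am,12pm) (10am,10am,9am,1pm) — 12.
Sync=12pm: (8am,8am,9am,1pm) (8am,8am,10am,1pm) (8am,8am,11am,1pm) (9am,9am,8am,1pm) (9am,9am,10am,1pm) (9am,9am,11am,1pm) (10am,10am,8am,1pm) (10am,10am,9am,1pm) (10am,10am,11am,1pm) (11am,11am,8am,1pm) (11am,11am,9am,1pm) (11am,11am,10am,1pm) — 12.
Summing: 6 + 12 + 12 = 30.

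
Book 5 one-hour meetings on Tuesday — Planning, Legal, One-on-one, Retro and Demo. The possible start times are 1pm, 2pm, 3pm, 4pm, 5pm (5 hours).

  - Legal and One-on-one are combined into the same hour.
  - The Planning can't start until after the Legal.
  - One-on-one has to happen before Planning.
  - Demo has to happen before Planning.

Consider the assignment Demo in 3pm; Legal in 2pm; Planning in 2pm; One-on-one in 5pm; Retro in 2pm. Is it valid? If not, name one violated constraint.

The Planning can't start until after the Legal — violated.
Legal and One-on-one are combined into the same hour — violated.
One-on-one has to happen before Planning — violated.
Demo has to happen before Planning — violated.

No — it violates: One-on-one has to happen before Planning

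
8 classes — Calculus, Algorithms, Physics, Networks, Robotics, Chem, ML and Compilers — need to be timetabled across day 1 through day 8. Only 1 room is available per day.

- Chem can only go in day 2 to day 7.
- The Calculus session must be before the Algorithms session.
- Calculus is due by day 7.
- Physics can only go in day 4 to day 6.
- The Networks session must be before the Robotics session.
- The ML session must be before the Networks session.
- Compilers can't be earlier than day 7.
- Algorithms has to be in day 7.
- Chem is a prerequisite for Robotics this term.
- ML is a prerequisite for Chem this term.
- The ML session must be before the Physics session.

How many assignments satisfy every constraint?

30

Splitting on Physics: it can be day 4 (10), day 5 (10), day 6 (10). Listing each branch's schedules as (Calculus, Algorithms, Networks, Robotics, Chem, ML, Compilers) by day number:
Physics=day 4: (1,7,3,6,5,2,8) (1,7,5,6,3,2,8) (2,7,3,6,5,1,8) (2,7,5,6,3,1,8) (3,7,2,6,5,1,8) (3,7,5,6,2,1,8) (5,7,2,6,3,1,8) (5,7,3,6,2,1,8) (6,7,2,5,3,1,8) (6,7,3,5,2,1,8) — 10.
Physics=day 5: (1,7,3,6,4,2,8) (1,7,4,6,3,2,8) (2,7,3,6,4,1,8) (2,7,4,6,3,1,8) (3,7,2,6,4,1,8) (3,7,4,6,2,1,8) (4,7,2,6,3,1,8) (4,7,3,6,2,1,8) (6,7,2,4,3,1,8) (6,7,3,4,2,1,8) — 10.
Physics=day 6: (1,7,3,5,4,2,8) (1,7,4,5,3,2,8) (2,7,3,5,4,1,8) (2,7,4,5,3,1,8) (3,7,2,5,4,1,8) (3,7,4,5,2,1,8) (4,7,2,5,3,1,8) (4,7,3,5,2,1,8) (5,7,2,4,3,1,8) (5,7,3,4,2,1,8) — 10.
Summing: 10 + 10 + 10 = 30.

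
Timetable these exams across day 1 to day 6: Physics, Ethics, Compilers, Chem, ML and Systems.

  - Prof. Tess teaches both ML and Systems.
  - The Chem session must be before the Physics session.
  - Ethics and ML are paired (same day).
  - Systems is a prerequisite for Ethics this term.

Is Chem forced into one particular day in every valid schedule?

Chem can be day 1 (e.g. Ethics in day 2, ML in day 2, Physics in day 2, Systems in day 1, Chem in day 1, Compilers in day 1) or day 2 (e.g. Compilers=day 1; Chem=day 2; Ethics=day 2; Physics=day 3; ML=day 2; Systems=day 1).

No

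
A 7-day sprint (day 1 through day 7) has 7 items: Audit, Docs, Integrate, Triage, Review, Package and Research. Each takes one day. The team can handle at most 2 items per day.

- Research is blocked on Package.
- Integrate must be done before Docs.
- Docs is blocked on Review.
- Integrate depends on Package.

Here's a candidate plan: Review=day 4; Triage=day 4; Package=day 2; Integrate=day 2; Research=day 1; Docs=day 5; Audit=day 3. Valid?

No — it violates: Research is blocked on Package

Integrate must be done before Docs — holds.
Docs is blocked on Review — holds.
The team can handle at most 2 items per day — holds.
Research is blocked on Package — violated.
Integrate depends on Package — violated.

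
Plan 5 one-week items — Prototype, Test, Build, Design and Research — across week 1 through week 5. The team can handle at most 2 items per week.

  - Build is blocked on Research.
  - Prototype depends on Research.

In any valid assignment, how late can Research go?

Downstream work caps Research at week 4.
Research at week 4 is achievable: Test in week 1; Build in week 5; Research in week 4; Design in week 1; Prototype in week 5.

week 4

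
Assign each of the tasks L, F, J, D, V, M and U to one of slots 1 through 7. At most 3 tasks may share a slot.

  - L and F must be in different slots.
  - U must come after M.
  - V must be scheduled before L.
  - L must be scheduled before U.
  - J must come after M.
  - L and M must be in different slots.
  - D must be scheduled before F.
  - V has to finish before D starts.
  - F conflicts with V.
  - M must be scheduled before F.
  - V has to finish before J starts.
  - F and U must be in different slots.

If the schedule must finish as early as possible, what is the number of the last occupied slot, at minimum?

The precedence chain requires at least 3 distinct slots.
With at most 3 per slot and 7 tasks, at least 3 slots are needed.
Could 3 slots be enough, i.e. nothing placed later than 3? No: L must come after V (at 1 or later) → {2, 3}; V must come before L (at 3 or earlier) → {1, 2}; D must come after V (at 1 or later) → {2, 3}; F must come after D (at 2 or later) → {3}; U must come after M (at 1 or later) → {2, 3}; U must come after L (at 2 or later) → {3}; U can't share with F (3) → nothing is left.
So 3 slots is not enough.
4 works (last occupied slot: 4): for example M in 1, J in 2, U in 4, F in 3, V in 1, D in 2, L in 2.

slot 4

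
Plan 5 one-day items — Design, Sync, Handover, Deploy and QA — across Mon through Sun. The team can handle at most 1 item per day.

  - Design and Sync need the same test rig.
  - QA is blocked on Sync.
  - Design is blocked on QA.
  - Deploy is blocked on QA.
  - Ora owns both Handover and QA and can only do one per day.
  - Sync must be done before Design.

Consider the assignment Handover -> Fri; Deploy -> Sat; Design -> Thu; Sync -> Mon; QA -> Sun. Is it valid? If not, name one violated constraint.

No — it violates: Design is blocked on QA

The team can handle at most 1 item per day — holds.
Design and Sync need the same test rig — holds.
Sync must be done before Design — holds.
Ora owns both Handover and QA and can only do one per day — holds.
Deploy is blocked on QA — violated.
QA is blocked on Sync — holds.
Design is blocked on QA — violated.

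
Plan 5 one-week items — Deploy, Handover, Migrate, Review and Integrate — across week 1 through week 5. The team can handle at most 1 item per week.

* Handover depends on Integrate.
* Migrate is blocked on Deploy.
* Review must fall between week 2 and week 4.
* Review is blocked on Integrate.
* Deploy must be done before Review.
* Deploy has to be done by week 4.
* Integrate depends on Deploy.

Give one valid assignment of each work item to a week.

Migrate in week 5, Handover in week 4, Review in week 3, Deploy in week 1, Integrate in week 2

Checking: Deploy(week 1) before Review(week 3); Deploy(week 1) before Integrate(week 2); Integrate(week 2) before Review(week 3); Deploy(week 1) before Migrate(week 5); Integrate(week 2) before Handover(week 4); Review=week 3 in [week 2,week 4]; Deploy=week 1 in [week 1,week 4]; max 1 per week (cap 1).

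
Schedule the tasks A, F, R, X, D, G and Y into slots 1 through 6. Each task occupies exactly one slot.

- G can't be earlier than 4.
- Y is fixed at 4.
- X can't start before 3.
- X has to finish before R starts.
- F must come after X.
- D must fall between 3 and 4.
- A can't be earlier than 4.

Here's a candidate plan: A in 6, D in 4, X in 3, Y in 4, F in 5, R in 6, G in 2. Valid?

X has to finish before R starts — holds.
X can't start before 3 — holds.
D must fall between 3 and 4 — holds.
Y is fixed at 4 — holds.
F must come after X — holds.
A can't be earlier than 4 — holds.
G can't be earlier than 4 — violated.

Invalid. G can't be earlier than 4.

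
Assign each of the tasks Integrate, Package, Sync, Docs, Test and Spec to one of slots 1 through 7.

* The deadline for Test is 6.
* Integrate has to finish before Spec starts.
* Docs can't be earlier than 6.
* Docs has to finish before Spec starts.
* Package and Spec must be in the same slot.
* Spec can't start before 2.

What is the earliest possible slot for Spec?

7

Spec is available from 2; precedence pushes Spec to at least 7.
Spec at 7 is achievable: Test=1; Sync=1; Spec=7; Docs=6; Integrate=1; Package=7.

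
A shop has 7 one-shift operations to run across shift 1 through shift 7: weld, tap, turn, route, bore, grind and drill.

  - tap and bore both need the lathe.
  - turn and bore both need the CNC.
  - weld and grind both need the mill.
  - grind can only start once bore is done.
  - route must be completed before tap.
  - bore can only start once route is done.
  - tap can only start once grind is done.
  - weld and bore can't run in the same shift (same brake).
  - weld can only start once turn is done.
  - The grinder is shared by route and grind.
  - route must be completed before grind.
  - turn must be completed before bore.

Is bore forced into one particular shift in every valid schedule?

bore can be shift 2 (e.g. weld in shift 4, drill in shift 1, turn in shift 1, tap in shift 4, grind in shift 3, bore in shift 2, route in shift 1) or shift 3 (e.g. drill -> shift 1; route -> shift 1; tap -> shift 5; weld -> shift 2; grind -> shift 4; turn -> shift 1; bore -> shift 3).

No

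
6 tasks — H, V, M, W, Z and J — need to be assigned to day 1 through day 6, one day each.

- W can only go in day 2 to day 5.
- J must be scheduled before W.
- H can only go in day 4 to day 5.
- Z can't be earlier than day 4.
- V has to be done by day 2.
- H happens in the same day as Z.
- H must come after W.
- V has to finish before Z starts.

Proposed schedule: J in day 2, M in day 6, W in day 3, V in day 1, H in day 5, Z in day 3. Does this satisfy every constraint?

J must be scheduled before W — holds.
V has to be done by day 2 — holds.
W can only go in day 2 to day 5 — holds.
V has to finish before Z starts — holds.
H happens in the same day as Z — violated.
H must come after W — holds.
Z can't be earlier than day 4 — violated.
H can only go in day 4 to day 5 — holds.

No — it violates: Z can't be earlier than day 4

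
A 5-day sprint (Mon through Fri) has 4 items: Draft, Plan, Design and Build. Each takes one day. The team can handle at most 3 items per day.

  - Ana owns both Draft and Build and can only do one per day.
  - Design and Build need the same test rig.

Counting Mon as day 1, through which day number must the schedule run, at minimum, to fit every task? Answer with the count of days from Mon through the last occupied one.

2 days

With at most 3 per day and 4 tasks, at least 2 days are needed.
2 works (last occupied day: Tue): for example Draft=Mon; Design=Mon; Plan=Mon; Build=Tue.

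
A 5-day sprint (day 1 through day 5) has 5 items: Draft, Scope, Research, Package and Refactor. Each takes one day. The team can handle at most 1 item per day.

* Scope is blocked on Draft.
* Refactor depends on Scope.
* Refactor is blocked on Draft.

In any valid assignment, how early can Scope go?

Precedence pushes Scope to at least day 2; downstream work caps Scope at day 4.
Scope at day 2 is achievable: Package=day 5; Scope=day 2; Refactor=day 3; Research=day 4; Draft=day 1.

day 2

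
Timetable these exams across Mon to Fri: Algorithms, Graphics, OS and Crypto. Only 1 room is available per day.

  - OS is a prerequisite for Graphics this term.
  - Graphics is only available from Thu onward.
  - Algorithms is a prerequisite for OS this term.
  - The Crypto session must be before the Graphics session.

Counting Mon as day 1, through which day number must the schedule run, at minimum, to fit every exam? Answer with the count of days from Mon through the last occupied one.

4

The precedence chain requires at least 3 distinct days.
With at most 1 per day and 4 exams, at least 4 days are needed.
Graphics can't be placed before Thu — that is day 4 counting from Mon — so the schedule must run through at least 4 days.
4 works (last occupied day: Thu): for example Crypto -> Wed, Graphics -> Thu, OS -> Tue, Algorithms -> Mon.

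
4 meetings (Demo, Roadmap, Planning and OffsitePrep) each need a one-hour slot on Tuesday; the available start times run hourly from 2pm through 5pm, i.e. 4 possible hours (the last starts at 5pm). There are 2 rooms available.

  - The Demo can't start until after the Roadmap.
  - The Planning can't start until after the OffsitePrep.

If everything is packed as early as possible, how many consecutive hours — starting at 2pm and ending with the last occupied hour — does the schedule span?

2

The precedence chain requires at least 2 distinct hours.
With at most 2 per hour and 4 meetings, at least 2 hours are needed.
2 works (last occupied hour: 3pm): for example OffsitePrep=2pm; Planning=3pm; Demo=3pm; Roadmap=2pm.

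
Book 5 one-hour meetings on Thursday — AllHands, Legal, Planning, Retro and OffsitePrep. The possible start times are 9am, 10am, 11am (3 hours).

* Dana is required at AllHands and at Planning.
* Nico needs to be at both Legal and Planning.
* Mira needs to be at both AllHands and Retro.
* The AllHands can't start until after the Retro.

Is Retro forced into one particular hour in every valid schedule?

Retro can be 9am (e.g. OffsitePrep in 9am; Legal in 9am; Retro in 9am; AllHands in 10am; Planning in 11am) or 10am (e.g. Retro in 10am; Legal in 9am; Planning in 10am; OffsitePrep in 9am; AllHands in 11am).

No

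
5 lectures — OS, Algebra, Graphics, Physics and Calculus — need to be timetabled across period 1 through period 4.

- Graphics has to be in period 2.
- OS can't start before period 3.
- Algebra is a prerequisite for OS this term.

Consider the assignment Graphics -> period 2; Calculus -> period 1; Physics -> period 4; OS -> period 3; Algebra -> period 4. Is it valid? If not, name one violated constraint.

Graphics has to be in period 2 — holds.
Algebra is a prerequisite for OS this term — violated.
OS can't start before period 3 — holds.

Invalid. Algebra is a prerequisite for OS this term.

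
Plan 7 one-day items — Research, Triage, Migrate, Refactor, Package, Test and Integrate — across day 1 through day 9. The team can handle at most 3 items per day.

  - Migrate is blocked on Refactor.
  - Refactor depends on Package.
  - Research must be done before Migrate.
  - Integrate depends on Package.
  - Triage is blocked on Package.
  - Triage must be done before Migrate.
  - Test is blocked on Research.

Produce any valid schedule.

Migrate -> day 3, Refactor -> day 2, Research -> day 1, Package -> day 1, Integrate -> day 3, Triage -> day 2, Test -> day 2

Checking: Triage(day 2) before Migrate(day 3); Refactor(day 2) before Migrate(day 3); Package(day 1) before Triage(day 2); Research(day 1) before Test(day 2); Research(day 1) before Migrate(day 3); Package(day 1) before Refactor(day 2); Package(day 1) before Integrate(day 3); max 3 per day (cap 3).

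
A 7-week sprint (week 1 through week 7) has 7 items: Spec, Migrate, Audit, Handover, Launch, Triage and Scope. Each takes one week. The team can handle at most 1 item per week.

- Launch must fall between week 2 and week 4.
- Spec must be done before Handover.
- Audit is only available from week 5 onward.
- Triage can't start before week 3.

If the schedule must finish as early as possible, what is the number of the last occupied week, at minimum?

7

The precedence chain requires at least 2 distinct weeks.
With at most 1 per week and 7 work items, at least 7 weeks are needed.
Audit can't be placed before week 5, so the schedule must run through at least week 5.
7 works (last occupied week: week 7): for example Scope -> week 7; Launch -> week 2; Spec -> week 1; Triage -> week 3; Handover -> week 4; Migrate -> week 6; Audit -> week 5.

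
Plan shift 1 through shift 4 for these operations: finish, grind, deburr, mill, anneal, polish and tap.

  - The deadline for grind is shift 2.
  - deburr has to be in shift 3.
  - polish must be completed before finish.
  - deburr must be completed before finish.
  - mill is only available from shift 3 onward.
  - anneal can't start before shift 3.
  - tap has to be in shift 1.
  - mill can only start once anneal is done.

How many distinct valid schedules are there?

6

Splitting on grind: it can be shift 1 (3), shift 2 (3). Listing each branch's schedules as (finish, deburr, mill, anneal, polish, tap) by shift number:
grind=shift 1: (4,3,4,3,1,1) (4,3,4,3,2,1) (4,3,4,3,3,1) — 3.
grind=shift 2: (4,3,4,3,1,1) (4,3,4,3,2,1) (4,3,4,3,3,1) — 3.
Summing: 3 + 3 = 6.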